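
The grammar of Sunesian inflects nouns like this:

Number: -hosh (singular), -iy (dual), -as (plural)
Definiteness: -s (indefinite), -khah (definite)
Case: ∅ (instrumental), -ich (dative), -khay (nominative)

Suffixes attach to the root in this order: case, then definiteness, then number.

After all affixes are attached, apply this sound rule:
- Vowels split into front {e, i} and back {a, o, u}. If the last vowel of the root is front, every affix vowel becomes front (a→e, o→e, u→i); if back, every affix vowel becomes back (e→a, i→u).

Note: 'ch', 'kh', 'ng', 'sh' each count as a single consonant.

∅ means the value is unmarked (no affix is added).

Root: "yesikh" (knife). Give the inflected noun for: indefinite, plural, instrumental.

case = instrumental: zero marking, form stays yesikh.
Attach definiteness indefinite -s → yesikhs.
Attach number plural -as → yesikhsas.
Apply vowel harmony: yesikhsas → yesikhses.

yesikhses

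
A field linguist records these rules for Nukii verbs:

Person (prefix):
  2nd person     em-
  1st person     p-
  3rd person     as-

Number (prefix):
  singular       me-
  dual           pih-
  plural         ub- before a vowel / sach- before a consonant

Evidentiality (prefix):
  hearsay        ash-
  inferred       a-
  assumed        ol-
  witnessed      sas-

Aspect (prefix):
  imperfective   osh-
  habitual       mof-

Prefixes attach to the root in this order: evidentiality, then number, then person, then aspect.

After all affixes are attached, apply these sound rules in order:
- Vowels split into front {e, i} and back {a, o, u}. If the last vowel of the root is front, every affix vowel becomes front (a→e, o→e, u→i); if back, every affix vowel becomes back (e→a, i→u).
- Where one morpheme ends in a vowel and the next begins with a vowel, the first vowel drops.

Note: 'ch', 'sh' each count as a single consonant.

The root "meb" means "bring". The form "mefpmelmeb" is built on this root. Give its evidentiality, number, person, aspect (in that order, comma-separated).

assumed, singular, 1st person, habitual

Segment: mof-p-me-ol-meb.
evidentiality: ol- → assumed.
number: me- → singular.
person: p- → 1st person.
aspect: mof- → habitual.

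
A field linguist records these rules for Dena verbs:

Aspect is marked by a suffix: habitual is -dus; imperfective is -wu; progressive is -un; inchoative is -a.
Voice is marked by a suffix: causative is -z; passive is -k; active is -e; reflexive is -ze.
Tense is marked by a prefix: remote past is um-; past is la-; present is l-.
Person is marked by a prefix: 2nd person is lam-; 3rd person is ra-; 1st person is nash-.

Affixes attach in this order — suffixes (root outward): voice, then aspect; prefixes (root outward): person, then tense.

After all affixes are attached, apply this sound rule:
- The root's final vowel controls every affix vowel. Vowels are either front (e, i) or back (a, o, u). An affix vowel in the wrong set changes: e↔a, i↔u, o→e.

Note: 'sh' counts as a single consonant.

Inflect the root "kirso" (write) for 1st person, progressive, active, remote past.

Attach person 1st person nash- → nashkirso.
Attach tense remote past um- → umnashkirso.
Attach voice active -e → umnashkirsoe.
Attach aspect progressive -un → umnashkirsoeun.
Apply vowel harmony: umnashkirsoeun → umnashkirsoaun.

umnashkirsoaun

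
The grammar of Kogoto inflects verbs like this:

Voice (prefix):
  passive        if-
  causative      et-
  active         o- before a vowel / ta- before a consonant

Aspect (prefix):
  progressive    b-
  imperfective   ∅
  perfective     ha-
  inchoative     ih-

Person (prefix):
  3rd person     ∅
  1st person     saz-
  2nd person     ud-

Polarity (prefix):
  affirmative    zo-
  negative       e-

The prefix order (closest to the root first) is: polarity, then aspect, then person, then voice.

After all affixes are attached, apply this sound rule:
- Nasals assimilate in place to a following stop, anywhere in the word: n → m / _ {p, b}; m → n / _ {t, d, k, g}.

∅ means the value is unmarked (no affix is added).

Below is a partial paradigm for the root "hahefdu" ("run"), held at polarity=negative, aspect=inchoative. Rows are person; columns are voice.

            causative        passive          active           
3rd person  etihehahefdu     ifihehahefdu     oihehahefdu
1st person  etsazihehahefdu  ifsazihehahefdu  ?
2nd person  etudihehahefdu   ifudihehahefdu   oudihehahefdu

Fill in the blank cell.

Attach polarity negative e- → ehahefdu.
Attach aspect inchoative ih- → ihehahefdu.
Attach person 1st person saz- → sazihehahefdu.
Attach voice active ta- (before consonant 's') → tasazihehahefdu.
Nasal assimilation: no change.

tasazihehahefdu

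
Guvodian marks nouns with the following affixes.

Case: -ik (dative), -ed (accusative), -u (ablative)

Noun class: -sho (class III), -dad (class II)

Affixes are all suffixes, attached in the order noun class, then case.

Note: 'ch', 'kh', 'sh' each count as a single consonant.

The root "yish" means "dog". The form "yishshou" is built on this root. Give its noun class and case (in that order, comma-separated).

class III, ablative

Segment: yish-sho-u.
noun class: -sho → class III.
case: -u → ablative.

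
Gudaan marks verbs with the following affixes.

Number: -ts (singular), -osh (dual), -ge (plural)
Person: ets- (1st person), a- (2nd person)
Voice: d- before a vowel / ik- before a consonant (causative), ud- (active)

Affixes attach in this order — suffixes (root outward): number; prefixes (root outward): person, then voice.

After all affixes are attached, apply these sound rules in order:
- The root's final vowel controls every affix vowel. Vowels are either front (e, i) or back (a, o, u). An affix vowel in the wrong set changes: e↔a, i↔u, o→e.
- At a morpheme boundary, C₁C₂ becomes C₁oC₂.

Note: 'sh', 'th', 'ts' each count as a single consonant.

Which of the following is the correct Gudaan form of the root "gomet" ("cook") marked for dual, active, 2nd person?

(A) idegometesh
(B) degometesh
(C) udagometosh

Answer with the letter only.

A

Attach number dual -osh → gometosh.
Attach person 2nd person a- → agometosh.
Attach voice active ud- → udagometosh.
Apply vowel harmony: udagometosh → idegometesh.
Epenthesis: no change.
So the correct form is idegometesh, option (A).
(B) degometesh is wrong: it uses causative instead of active for voice.
(C) udagometosh is wrong: it fails to apply the sound rule(s).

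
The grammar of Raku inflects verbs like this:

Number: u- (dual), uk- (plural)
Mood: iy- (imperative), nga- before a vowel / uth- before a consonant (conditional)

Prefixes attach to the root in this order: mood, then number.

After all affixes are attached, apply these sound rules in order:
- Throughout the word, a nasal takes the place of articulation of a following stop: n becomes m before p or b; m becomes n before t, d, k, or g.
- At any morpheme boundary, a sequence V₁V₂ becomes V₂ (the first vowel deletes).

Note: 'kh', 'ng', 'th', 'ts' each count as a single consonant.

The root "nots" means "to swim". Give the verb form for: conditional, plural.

Attach mood conditional uth- (before consonant 'n') → uthnots.
Attach number plural uk- → ukuthnots.
Nasal assimilation: no change.
Vowel deletion: no change.

ukuthnots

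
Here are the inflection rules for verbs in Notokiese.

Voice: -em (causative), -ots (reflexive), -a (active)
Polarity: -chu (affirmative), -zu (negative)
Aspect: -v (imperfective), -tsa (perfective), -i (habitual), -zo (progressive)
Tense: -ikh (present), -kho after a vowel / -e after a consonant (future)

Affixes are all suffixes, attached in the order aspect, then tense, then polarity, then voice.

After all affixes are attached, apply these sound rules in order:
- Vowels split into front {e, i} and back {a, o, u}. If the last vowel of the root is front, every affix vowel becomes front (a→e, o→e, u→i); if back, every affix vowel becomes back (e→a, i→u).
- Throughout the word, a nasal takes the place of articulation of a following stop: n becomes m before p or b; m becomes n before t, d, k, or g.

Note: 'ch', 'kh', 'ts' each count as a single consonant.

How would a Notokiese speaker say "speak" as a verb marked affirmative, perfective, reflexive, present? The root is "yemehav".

Attach aspect perfective -tsa → yemehavtsa.
Attach tense present -ikh → yemehavtsaikh.
Attach polarity affirmative -chu → yemehavtsaikhchu.
Attach voice reflexive -ots → yemehavtsaikhchuots.
Apply vowel harmony: yemehavtsaikhchuots → yemehavtsaukhchuots.
Nasal assimilation: no change.

yemehavtsaukhchuots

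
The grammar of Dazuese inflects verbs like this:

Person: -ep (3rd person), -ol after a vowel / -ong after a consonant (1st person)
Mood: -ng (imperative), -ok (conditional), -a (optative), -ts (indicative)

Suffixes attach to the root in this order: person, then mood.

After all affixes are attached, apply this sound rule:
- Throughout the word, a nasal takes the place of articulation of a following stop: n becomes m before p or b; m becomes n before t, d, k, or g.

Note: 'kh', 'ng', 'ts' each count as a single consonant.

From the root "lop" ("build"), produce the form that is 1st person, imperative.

Attach person 1st person -ong (after consonant 'p') → lopong.
Attach mood imperative -ng → lopongng.
Nasal assimilation: no change.

lopongng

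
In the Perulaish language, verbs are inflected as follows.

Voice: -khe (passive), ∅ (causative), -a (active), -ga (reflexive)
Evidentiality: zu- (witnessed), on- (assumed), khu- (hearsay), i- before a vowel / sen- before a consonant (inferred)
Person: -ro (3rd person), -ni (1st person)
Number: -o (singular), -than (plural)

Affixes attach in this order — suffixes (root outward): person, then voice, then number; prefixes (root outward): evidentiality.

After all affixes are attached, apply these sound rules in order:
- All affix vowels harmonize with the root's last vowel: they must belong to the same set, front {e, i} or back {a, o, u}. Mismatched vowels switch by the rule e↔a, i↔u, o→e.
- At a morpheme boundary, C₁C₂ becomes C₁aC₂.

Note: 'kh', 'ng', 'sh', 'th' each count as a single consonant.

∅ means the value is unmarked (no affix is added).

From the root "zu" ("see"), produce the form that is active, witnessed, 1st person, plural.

Attach evidentiality witnessed zu- → zuzu.
Attach person 1st person -ni → zuzuni.
Attach voice active -a → zuzunia.
Attach number plural -than → zuzuniathan.
Apply vowel harmony: zuzuniathan → zuzunuathan.
Epenthesis: no change.

zuzunuathan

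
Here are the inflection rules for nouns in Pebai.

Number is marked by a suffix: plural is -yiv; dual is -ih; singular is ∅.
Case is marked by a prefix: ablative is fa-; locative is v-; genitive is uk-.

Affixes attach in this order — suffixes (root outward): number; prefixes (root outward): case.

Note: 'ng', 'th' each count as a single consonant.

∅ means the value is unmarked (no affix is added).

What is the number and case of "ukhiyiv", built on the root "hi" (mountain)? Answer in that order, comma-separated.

Segment: uk-hi-yiv.
number: -yiv → plural.
case: uk- → genitive.

plural, genitive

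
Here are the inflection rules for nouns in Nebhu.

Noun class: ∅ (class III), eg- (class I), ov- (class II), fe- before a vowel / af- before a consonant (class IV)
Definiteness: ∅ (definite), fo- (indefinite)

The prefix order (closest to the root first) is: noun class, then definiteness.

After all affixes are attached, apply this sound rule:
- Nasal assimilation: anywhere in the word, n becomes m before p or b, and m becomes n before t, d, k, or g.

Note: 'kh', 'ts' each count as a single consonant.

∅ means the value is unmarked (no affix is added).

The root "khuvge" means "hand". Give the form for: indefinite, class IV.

Attach noun class class IV af- (before consonant 'kh') → afkhuvge.
Attach definiteness indefinite fo- → foafkhuvge.
Nasal assimilation: no change.

foafkhuvge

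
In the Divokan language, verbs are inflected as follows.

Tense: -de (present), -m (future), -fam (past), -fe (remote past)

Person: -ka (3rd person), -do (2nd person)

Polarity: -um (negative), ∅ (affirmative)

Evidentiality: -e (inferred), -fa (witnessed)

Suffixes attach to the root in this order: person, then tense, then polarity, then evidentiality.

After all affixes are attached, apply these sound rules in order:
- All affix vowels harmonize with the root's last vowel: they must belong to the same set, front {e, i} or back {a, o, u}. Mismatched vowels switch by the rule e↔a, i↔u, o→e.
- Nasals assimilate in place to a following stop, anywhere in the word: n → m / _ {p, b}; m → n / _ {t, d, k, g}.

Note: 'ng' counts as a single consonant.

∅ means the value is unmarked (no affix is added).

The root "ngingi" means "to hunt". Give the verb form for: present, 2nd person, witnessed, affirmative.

ngingidedefe

Attach person 2nd person -do → ngingido.
Attach tense present -de → ngingidode.
polarity = affirmative: zero marking, form stays ngingidode.
Attach evidentiality witnessed -fa → ngingidodefa.
Apply vowel harmony: ngingidodefa → ngingidedefe.
Nasal assimilation: no change.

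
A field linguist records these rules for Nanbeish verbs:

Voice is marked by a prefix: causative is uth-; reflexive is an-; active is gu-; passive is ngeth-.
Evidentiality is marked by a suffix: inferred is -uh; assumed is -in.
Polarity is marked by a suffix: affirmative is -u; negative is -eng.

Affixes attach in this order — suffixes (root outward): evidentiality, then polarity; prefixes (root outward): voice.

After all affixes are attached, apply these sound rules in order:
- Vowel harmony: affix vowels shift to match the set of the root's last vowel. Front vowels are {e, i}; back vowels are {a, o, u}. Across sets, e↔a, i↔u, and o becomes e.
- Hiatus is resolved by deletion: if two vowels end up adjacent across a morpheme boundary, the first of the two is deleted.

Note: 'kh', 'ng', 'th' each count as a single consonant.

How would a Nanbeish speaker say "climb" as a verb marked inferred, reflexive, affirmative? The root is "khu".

Attach voice reflexive an- → ankhu.
Attach evidentiality inferred -uh → ankhuuh.
Attach polarity affirmative -u → ankhuuhu.
Vowel harmony: no change.
Apply vowel deletion: ankhuuhu → ankhuhu.

ankhuhu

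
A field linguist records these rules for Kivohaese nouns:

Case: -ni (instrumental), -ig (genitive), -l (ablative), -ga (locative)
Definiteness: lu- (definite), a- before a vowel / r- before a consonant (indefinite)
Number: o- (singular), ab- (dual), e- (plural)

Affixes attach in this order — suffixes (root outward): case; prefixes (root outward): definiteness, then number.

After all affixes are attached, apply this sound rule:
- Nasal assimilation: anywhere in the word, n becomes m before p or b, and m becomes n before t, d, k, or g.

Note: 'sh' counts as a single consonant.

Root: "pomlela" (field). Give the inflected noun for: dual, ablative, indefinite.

Attach case ablative -l → pomlelal.
Attach definiteness indefinite r- (before consonant 'p') → rpomlelal.
Attach number dual ab- → abrpomlelal.
Nasal assimilation: no change.

abrpomlelal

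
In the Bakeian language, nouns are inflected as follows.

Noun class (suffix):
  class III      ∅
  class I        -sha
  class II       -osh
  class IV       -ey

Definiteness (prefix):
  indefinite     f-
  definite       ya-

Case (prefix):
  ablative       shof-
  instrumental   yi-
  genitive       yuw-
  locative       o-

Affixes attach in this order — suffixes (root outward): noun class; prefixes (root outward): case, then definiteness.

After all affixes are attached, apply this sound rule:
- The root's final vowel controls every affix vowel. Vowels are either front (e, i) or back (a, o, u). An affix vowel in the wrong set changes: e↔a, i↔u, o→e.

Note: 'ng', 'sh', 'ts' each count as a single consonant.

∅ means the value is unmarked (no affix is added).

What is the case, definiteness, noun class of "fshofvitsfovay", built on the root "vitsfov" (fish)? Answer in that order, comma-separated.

Segment: f-shof-vitsfov-ey.
case: shof- → ablative.
definiteness: f- → indefinite.
noun class: -ey → class IV.

ablative, indefinite, class IV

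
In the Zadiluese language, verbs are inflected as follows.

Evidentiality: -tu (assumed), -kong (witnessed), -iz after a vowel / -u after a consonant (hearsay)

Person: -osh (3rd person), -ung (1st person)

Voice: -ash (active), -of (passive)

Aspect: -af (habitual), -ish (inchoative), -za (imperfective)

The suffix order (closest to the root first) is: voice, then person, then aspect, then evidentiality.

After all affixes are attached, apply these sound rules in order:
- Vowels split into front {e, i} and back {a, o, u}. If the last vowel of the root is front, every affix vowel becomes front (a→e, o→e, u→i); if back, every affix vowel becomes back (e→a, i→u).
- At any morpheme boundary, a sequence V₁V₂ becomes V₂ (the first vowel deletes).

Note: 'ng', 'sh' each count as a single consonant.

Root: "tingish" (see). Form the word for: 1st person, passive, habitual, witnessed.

Attach voice passive -of → tingishof.
Attach person 1st person -ung → tingishofung.
Attach aspect habitual -af → tingishofungaf.
Attach evidentiality witnessed -kong → tingishofungafkong.
Apply vowel harmony: tingishofungafkong → tingishefingefkeng.
Vowel deletion: no change.

tingishefingefkeng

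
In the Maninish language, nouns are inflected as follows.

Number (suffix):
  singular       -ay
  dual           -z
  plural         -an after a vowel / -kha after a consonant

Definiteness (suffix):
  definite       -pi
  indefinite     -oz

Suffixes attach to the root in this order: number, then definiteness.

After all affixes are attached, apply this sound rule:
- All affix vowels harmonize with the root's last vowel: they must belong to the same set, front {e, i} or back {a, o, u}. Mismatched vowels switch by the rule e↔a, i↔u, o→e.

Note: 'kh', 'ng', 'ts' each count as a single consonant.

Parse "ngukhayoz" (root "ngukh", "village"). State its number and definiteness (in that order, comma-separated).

singular, indefinite

Segment: ngukh-ay-oz.
number: -ay → singular.
definiteness: -oz → indefinite.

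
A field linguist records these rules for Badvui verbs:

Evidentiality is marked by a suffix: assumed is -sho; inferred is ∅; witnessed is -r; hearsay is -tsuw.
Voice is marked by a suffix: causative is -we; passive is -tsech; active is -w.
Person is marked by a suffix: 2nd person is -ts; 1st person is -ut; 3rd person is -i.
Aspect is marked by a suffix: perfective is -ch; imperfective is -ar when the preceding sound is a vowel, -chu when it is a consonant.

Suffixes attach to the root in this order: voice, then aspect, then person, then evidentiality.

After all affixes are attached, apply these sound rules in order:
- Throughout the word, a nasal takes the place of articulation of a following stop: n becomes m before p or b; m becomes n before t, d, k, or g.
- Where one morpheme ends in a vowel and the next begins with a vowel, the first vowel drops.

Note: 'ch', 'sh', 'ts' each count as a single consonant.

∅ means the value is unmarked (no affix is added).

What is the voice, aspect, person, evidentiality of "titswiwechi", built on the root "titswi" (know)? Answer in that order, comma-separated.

causative, perfective, 3rd person, inferred

Segment: titswi-we-ch-i.
voice: -we → causative.
aspect: -ch → perfective.
person: -i → 3rd person.
evidentiality: ∅ → inferred.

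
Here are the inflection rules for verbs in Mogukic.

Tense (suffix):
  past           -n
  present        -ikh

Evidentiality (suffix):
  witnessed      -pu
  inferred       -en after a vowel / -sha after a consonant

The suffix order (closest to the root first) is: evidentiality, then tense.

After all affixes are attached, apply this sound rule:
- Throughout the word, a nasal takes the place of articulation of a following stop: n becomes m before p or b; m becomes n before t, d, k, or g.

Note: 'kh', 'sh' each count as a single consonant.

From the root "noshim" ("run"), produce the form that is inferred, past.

noshimshan

Attach evidentiality inferred -sha (after consonant 'm') → noshimsha.
Attach tense past -n → noshimshan.
Nasal assimilation: no change.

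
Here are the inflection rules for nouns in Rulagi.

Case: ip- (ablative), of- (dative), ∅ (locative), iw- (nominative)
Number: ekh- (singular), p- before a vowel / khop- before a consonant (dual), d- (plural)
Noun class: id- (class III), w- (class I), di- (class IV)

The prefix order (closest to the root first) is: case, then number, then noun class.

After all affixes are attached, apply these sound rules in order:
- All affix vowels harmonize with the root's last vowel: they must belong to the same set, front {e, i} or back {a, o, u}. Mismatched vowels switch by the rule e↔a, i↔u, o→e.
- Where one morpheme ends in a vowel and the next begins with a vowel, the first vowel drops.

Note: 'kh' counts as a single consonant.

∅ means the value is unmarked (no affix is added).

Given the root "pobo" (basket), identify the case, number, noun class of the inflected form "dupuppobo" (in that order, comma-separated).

ablative, dual, class IV

Segment: di-p-ip-pobo.
case: ip- → ablative.
number: p/khop- → dual.
noun class: di- → class IV.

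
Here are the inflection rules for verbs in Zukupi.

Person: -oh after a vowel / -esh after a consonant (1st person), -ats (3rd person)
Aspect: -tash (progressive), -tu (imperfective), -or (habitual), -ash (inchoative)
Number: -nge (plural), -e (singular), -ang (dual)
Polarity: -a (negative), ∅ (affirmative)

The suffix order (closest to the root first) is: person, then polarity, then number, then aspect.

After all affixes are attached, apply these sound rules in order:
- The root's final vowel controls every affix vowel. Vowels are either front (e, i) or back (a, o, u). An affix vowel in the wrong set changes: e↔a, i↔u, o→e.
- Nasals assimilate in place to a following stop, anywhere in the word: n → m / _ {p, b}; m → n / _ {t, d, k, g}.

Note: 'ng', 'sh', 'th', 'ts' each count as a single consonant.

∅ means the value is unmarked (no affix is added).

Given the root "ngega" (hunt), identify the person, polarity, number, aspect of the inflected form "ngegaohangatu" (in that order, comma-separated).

1st person, negative, plural, imperfective

Segment: ngega-oh-a-nge-tu.
person: -oh/esh → 1st person.
polarity: -a → negative.
number: -nge → plural.
aspect: -tu → imperfective.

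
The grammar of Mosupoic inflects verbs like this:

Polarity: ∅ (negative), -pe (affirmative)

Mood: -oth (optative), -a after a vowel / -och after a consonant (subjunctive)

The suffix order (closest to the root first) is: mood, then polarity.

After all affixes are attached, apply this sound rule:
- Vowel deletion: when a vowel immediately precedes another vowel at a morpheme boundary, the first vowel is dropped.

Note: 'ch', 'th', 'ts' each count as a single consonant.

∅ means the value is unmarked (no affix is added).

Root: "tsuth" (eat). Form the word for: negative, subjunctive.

tsuthoch

Attach mood subjunctive -och (after consonant 'th') → tsuthoch.
polarity = negative: zero marking, form stays tsuthoch.
Vowel deletion: no change.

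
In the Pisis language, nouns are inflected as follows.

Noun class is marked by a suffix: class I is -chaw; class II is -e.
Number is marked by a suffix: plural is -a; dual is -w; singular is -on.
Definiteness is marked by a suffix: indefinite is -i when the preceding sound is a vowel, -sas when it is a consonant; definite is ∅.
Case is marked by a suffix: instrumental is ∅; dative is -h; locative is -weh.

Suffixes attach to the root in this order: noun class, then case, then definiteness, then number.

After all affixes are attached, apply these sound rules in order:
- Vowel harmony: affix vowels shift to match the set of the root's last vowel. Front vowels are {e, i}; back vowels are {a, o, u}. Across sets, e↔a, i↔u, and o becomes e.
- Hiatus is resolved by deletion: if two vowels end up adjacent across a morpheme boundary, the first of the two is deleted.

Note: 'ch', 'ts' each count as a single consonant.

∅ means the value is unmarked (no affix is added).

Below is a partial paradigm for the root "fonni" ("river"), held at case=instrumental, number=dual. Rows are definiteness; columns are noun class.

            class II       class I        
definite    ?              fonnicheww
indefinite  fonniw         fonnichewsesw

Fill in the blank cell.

Attach noun class class II -e → fonnie.
case = instrumental: zero marking, form stays fonnie.
definiteness = definite: zero marking, form stays fonnie.
Attach number dual -w → fonniew.
Vowel harmony: no change.
Apply vowel deletion: fonniew → fonnew.

fonnew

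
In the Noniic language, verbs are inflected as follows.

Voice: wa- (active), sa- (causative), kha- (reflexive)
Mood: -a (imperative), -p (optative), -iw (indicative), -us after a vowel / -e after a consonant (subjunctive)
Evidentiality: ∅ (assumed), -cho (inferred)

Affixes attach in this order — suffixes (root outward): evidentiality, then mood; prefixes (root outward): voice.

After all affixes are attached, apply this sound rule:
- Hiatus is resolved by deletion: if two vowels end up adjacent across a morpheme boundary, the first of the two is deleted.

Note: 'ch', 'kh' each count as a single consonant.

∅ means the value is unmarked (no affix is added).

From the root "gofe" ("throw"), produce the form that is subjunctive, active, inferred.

wagofechus

Attach evidentiality inferred -cho → gofecho.
Attach mood subjunctive -us (after vowel 'o') → gofechous.
Attach voice active wa- → wagofechous.
Apply vowel deletion: wagofechous → wagofechus.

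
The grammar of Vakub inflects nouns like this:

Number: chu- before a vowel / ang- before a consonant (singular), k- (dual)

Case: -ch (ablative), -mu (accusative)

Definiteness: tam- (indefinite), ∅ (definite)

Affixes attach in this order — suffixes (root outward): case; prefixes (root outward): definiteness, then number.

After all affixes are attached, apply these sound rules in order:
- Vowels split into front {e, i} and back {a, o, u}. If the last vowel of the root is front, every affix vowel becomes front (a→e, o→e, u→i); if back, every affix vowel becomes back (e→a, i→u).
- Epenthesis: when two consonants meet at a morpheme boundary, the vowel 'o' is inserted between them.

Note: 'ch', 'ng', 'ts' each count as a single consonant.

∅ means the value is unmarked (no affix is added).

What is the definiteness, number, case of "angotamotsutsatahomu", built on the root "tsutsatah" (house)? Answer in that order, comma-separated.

Segment: ang-tam-tsutsatah-mu.
definiteness: tam- → indefinite.
number: chu/ang- → singular.
case: -mu → accusative.

indefinite, singular, accusative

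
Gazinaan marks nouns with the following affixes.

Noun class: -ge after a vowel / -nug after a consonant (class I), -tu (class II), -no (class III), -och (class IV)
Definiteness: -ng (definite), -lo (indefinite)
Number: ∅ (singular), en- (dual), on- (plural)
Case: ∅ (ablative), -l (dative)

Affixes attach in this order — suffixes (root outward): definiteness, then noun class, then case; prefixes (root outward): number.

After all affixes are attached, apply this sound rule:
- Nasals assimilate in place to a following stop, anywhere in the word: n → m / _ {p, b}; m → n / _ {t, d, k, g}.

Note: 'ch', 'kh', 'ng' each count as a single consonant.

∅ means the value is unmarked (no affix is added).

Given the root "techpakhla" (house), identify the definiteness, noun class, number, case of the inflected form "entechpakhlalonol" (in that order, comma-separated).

Segment: en-techpakhla-lo-no-l.
definiteness: -lo → indefinite.
noun class: -no → class III.
number: en- → dual.
case: -l → dative.

indefinite, class III, dual, dative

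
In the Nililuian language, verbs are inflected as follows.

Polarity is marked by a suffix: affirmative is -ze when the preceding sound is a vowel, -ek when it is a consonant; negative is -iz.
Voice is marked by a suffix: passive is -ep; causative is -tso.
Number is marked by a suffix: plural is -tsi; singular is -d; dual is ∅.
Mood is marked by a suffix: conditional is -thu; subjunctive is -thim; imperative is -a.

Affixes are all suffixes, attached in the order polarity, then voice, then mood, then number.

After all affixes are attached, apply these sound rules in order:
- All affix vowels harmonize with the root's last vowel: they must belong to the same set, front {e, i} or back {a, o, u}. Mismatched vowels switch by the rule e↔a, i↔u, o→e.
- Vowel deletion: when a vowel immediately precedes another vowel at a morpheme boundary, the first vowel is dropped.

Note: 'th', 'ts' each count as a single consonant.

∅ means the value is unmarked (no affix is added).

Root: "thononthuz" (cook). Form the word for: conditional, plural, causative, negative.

thononthuzuztsothutsu

Attach polarity negative -iz → thononthuziz.
Attach voice causative -tso → thononthuziztso.
Attach mood conditional -thu → thononthuziztsothu.
Attach number plural -tsi → thononthuziztsothutsi.
Apply vowel harmony: thononthuziztsothutsi → thononthuzuztsothutsu.
Vowel deletion: no change.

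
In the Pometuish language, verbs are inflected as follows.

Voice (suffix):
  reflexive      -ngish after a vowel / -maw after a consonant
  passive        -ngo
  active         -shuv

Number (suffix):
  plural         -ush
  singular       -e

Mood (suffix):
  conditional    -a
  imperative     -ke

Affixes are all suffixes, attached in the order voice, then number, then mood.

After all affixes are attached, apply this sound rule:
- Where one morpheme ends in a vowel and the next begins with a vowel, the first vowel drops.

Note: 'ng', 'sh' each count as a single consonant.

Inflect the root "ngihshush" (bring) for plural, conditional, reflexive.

ngihshushmawusha

Attach voice reflexive -maw (after consonant 'sh') → ngihshushmaw.
Attach number plural -ush → ngihshushmawush.
Attach mood conditional -a → ngihshushmawusha.
Vowel deletion: no change.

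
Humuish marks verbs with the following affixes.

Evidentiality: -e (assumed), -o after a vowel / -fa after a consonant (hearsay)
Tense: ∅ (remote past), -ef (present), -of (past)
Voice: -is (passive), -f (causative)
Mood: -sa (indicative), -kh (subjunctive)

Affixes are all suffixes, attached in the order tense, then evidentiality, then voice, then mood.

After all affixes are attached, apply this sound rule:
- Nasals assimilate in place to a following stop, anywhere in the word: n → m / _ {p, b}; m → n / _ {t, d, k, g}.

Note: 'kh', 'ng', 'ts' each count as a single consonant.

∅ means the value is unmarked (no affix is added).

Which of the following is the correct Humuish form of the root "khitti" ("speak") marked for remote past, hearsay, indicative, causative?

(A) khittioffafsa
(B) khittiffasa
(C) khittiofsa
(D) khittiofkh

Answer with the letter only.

tense = remote past: zero marking, form stays khitti.
Attach evidentiality hearsay -o (after vowel 'i') → khittio.
Attach voice causative -f → khittiof.
Attach mood indicative -sa → khittiofsa.
Nasal assimilation: no change.
So the correct form is khittiofsa, option (C).
(B) khittiffasa is wrong: it has the affixes in the wrong order.
(A) khittioffafsa is wrong: it uses past instead of remote past for tense.
(D) khittiofkh is wrong: it uses subjunctive instead of indicative for mood.

C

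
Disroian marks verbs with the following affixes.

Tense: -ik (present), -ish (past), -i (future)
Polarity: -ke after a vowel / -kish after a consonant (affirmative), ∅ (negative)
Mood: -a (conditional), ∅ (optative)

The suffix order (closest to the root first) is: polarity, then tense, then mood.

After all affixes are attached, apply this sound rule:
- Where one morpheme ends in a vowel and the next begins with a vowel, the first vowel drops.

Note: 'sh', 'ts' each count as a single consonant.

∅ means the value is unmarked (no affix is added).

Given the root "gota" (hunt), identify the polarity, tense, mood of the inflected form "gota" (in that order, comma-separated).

negative, future, conditional

Segment: gota-i-a.
polarity: ∅ → negative.
tense: -i → future.
mood: -a → conditional.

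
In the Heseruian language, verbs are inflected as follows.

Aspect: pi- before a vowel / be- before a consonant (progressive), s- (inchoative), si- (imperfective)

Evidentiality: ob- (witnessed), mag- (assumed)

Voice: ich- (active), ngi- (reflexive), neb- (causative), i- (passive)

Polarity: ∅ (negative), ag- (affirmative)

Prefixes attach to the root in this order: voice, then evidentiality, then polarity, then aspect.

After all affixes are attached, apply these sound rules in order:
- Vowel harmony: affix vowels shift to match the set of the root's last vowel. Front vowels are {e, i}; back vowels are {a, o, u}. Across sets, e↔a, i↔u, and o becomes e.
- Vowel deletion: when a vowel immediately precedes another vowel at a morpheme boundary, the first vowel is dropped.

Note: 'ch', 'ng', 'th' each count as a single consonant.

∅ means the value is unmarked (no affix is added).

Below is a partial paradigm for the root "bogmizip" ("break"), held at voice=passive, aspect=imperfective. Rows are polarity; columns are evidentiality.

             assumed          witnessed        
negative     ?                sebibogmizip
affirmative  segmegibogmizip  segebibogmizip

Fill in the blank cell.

Attach voice passive i- → ibogmizip.
Attach evidentiality assumed mag- → magibogmizip.
polarity = negative: zero marking, form stays magibogmizip.
Attach aspect imperfective si- → simagibogmizip.
Apply vowel harmony: simagibogmizip → simegibogmizip.
Vowel deletion: no change.

simegibogmizip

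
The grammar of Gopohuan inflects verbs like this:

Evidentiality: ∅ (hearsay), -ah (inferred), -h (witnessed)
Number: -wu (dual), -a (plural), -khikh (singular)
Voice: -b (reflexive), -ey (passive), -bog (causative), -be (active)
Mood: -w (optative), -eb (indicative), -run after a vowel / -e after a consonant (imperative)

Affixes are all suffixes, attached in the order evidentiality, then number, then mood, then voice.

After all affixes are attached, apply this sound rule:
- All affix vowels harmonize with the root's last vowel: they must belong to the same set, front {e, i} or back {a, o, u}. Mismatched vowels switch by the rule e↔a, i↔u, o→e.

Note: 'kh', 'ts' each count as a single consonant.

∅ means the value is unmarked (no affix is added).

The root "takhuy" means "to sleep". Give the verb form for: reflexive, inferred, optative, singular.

takhuyahkhukhwb

Attach evidentiality inferred -ah → takhuyah.
Attach number singular -khikh → takhuyahkhikh.
Attach mood optative -w → takhuyahkhikhw.
Attach voice reflexive -b → takhuyahkhikhwb.
Apply vowel harmony: takhuyahkhikhwb → takhuyahkhukhwb.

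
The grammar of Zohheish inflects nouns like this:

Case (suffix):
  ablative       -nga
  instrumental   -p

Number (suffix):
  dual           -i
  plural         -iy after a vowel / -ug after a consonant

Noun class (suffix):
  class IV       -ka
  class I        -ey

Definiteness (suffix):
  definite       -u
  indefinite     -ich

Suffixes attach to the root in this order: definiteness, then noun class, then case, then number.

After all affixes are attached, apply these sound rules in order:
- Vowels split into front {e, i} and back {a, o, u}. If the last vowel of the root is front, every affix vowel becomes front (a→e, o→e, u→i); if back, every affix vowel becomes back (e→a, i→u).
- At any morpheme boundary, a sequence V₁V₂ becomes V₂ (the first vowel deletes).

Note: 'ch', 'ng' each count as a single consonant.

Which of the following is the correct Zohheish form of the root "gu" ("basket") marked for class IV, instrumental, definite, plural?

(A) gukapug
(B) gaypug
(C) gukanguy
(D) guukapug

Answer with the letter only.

Attach definiteness definite -u → guu.
Attach noun class class IV -ka → guuka.
Attach case instrumental -p → guukap.
Attach number plural -ug (after consonant 'p') → guukapug.
Vowel harmony: no change.
Apply vowel deletion: guukapug → gukapug.
So the correct form is gukapug, option (A).
(C) gukanguy is wrong: it uses ablative instead of instrumental for case.
(D) guukapug is wrong: it fails to apply the sound rule(s).
(B) gaypug is wrong: it uses class I instead of class IV for noun class.

A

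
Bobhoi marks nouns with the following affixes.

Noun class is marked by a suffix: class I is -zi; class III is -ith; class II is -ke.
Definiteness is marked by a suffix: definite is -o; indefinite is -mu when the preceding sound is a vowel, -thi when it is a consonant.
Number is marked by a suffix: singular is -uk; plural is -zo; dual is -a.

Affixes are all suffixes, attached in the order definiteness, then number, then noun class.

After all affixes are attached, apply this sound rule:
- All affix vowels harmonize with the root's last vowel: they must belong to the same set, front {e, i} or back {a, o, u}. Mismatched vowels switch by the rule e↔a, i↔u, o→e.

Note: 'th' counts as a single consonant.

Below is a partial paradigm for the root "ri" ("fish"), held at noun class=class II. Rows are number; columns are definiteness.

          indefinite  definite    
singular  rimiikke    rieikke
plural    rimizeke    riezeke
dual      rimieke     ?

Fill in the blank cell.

rieeke

Attach definiteness definite -o → rio.
Attach number dual -a → rioa.
Attach noun class class II -ke → rioake.
Apply vowel harmony: rioake → rieeke.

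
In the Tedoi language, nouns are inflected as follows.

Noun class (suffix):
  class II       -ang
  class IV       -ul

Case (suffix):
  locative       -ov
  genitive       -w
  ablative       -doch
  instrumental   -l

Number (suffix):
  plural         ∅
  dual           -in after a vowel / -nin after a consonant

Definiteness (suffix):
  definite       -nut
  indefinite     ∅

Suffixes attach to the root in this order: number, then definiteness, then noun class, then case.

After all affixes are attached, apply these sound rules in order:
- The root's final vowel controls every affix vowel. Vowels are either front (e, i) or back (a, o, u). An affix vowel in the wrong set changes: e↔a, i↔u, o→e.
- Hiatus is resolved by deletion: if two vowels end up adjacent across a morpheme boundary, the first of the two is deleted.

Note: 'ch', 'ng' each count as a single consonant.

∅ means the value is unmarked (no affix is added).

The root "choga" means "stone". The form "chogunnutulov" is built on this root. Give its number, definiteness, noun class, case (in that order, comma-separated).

dual, definite, class IV, locative

Segment: choga-in-nut-ul-ov.
number: -in/nin → dual.
definiteness: -nut → definite.
noun class: -ul → class IV.
case: -ov → locative.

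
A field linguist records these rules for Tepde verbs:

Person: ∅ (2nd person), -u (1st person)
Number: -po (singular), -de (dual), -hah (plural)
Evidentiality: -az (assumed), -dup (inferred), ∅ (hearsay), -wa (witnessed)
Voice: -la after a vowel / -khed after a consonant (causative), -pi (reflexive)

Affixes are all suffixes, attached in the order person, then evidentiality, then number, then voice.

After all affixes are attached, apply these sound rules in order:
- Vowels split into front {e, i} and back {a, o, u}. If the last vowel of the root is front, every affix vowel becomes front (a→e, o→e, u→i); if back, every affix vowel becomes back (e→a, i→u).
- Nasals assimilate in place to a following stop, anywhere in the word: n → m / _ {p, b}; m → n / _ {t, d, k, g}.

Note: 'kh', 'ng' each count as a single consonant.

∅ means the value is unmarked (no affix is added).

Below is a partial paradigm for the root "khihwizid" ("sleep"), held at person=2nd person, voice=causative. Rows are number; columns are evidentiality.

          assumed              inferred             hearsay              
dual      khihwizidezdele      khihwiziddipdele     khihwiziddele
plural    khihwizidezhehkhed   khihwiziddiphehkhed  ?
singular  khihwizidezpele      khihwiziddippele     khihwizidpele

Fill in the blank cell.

person = 2nd person: zero marking, form stays khihwizid.
evidentiality = hearsay: zero marking, form stays khihwizid.
Attach number plural -hah → khihwizidhah.
Attach voice causative -khed (after consonant 'h') → khihwizidhahkhed.
Apply vowel harmony: khihwizidhahkhed → khihwizidhehkhed.
Nasal assimilation: no change.

khihwizidhehkhed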